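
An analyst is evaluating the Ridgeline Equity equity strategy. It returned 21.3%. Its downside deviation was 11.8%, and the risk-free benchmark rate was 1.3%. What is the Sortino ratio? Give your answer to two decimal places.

Sortino = (Rp − Rf) / σd = (21.3% − 1.3%) / 11.8% = 20.00% / 11.8% = 1.6949

1.69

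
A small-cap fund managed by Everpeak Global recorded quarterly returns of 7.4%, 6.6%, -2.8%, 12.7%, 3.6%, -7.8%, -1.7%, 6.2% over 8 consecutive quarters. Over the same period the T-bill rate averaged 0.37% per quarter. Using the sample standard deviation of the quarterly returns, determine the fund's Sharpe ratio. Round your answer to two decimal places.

r̄ = (7.4 + 6.6 − 2.8 + 12.7 + 3.6 − 7.8 − 1.7 + 6.2) / 8 = 24.20 / 8 = 3.0250%
Σ(r − r̄)² = 309.3750; sample σ = √(309.3750/7) = 6.6480%
Sharpe = (r̄ − rf) / σ = (3.0250 − 0.37) / 6.6480 = 2.6550 / 6.6480 = 0.3994

0.40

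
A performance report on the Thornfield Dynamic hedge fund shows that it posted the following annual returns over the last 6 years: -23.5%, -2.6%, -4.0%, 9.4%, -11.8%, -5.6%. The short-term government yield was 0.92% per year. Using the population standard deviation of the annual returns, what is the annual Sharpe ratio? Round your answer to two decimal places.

Mean return r̄ = -38.10 / 6 = -6.3500%
Population σ = √[Σ(r − r̄)² / 6] = √[592.0350 / 6] = √98.6725 = 9.9334%
Sharpe = (r̄ − rf) / σ = (-6.3500 − 0.92) / 9.9334 = -7.2700 / 9.9334 = -0.7319

-0.73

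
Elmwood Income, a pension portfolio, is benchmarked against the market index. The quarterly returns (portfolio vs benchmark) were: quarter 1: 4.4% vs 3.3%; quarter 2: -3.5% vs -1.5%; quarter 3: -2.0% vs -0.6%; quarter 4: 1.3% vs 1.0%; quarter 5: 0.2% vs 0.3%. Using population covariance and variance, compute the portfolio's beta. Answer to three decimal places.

r̄p = 0.0800%,  r̄m = 0.5000%
Cov = Σ(rp − r̄p)(rm − r̄m) / 5 = 4.4260
Var(rm) = Σ(rm − r̄m)² / 5 = 2.6680
β = Cov / Var = 4.4260 / 2.6680 = 1.6589

1.659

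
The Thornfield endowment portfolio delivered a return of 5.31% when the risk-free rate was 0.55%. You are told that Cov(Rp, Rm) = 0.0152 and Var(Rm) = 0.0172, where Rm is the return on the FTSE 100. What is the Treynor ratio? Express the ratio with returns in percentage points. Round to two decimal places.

β = Cov / Var = 0.0152 / 0.0172 = 0.8837
Treynor = (Rp − Rf) / β = (5.31% − 0.55%) / 0.8837 = 4.76 / 0.8837 = 5.3864

5.39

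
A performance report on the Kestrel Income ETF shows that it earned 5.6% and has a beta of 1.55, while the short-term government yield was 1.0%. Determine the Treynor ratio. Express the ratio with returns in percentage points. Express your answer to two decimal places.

2.97

Treynor = (Rp − Rf) / β = (5.6% − 1.0%) / 1.55 = 4.60 / 1.55 = 2.9677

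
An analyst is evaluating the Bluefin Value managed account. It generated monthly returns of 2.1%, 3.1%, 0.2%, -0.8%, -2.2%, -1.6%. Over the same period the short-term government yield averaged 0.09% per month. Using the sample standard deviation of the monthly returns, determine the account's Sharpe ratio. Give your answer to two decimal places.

Mean return μ = 0.80 / 6 = 0.1333%
Sample σ = √[Σ(r − μ)² / 5] = √[21.9933 / 5] = √4.3987 = 2.0973%
Sharpe = (μ − rf) / σ = (0.1333 − 0.09) / 2.0973 = 0.0433 / 2.0973 = 0.0206

0.02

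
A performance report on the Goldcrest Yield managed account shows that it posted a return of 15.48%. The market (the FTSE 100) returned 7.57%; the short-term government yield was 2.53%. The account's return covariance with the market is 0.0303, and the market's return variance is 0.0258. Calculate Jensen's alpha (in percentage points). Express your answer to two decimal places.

7.03

β = Cov / Var = 0.0303 / 0.0258 = 1.1744
E[R] = Rf + β(Rm − Rf) = 2.53% + 1.1744 × (7.57% − 2.53%) = 8.4490%
α = Rp − E[R] = 15.48% − 8.4490% = 7.0310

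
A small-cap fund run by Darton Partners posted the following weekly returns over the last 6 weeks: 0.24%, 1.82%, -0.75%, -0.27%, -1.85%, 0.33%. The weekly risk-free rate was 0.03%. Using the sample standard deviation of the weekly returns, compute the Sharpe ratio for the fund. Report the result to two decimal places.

-0.09

r̄ = (0.24 + 1.82 − 0.75 − 0.27 − 1.85 + 0.33) / 6 = -0.0800%
Σ(r − r̄)² = 7.4984; sample σ = √(7.4984/5) = 1.2246%
Sharpe = (r̄ − rf) / σ = (-0.0800 − 0.03) / 1.2246 = -0.1100 / 1.2246 = -0.0898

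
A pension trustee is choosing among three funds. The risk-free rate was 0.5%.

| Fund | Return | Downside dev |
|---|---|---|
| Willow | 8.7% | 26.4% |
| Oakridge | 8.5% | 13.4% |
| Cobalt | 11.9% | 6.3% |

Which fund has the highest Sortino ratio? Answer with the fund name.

Cobalt

Willow: Sortino ratio = (8.7% − 0.5%) / 26.4% = 0.311
Oakridge: Sortino ratio = (8.5% − 0.5%) / 13.4% = 0.597
Cobalt: Sortino ratio = (11.9% − 0.5%) / 6.3% = 1.810
Highest: Cobalt (1.810).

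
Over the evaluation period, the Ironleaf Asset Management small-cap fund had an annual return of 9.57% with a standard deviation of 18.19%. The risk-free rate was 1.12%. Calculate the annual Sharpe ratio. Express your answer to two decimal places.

0.46

Sharpe = (Rp − Rf) / σp = (9.57% − 1.12%) / 18.19% = 8.45% / 18.19% = 0.4645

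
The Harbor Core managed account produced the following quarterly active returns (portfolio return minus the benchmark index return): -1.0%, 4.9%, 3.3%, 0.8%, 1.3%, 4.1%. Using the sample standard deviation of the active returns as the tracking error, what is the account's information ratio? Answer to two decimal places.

r̄ = (-1 + 4.9 + 3.3 + 0.8 + 1.3 + 4.1) / 6 = 2.2333%
Sample std dev = √[25.1133 / 5] = 2.2411%
IR = r̄ / tracking error = 2.2333 / 2.2411 = 0.9965

1.00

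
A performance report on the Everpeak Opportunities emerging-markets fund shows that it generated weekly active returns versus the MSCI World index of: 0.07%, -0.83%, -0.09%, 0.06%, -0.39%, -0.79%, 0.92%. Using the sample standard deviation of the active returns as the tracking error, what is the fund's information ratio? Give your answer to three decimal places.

-0.249

μ = (0.07 − 0.83 − 0.09 + 0.06 − 0.39 − 0.79 + 0.92) / 7 = -1.050 / 7 = -0.1500%
Sample std dev = √[2.1706 / 6] = 0.6015%
IR = μ / tracking error = -0.1500 / 0.6015 = -0.2494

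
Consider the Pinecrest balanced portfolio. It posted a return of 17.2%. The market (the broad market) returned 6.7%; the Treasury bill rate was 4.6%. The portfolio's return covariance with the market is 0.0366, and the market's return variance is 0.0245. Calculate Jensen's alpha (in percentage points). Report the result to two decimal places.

β = Cov / Var = 0.0366 / 0.0245 = 1.4939
E[R] = Rf + β(Rm − Rf) = 4.6% + 1.4939 × (6.7% − 4.6%) = 7.7372%
α = Rp − E[R] = 17.2% − 7.7372% = 9.4628

9.46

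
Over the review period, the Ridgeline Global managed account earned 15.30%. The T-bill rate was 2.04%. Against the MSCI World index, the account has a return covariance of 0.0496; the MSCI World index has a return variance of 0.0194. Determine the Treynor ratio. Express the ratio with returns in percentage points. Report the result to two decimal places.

5.19

β = Cov / Var = 0.0496 / 0.0194 = 2.5567
Treynor = (Rp − Rf) / β = (15.30% − 2.04%) / 2.5567 = 13.26 / 2.5567 = 5.1864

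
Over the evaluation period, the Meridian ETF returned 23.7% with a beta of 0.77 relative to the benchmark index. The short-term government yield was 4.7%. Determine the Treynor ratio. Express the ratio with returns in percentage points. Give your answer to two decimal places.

24.68

Treynor = (Rp − Rf) / β = (23.7% − 4.7%) / 0.77 = 19.00 / 0.77 = 24.6753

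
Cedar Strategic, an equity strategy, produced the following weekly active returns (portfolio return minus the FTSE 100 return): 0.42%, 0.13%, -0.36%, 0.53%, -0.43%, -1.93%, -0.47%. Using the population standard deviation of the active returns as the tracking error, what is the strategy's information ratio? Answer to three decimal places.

-0.394

μ = (0.42 + 0.13 − 0.36 + 0.53 − 0.43 − 1.93 − 0.47) / 7 = -0.3014%
Population std dev = √[4.0985 / 7] = 0.7652%
IR = μ / tracking error = -0.3014 / 0.7652 = -0.3939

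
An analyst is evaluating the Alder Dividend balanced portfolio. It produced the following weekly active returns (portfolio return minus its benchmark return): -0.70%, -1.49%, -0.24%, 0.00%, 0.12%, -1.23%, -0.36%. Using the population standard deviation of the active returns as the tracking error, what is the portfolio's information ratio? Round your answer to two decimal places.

μ = (-0.7 − 1.49 − 0.24 + 0 + 0.12 − 1.23 − 0.36) / 7 = -0.5571%
Population σ = √[Σ(r − μ)² / 7] = √[2.2517 / 7] = √0.3217 = 0.5672%
IR = μ / tracking error = -0.5571 / 0.5672 = -0.9822

-0.98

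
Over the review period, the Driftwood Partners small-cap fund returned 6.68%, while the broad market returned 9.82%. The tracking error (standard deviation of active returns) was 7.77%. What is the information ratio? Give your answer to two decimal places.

-0.40

IR = (Rp − Rb) / TE = (6.68% − 9.82%) / 7.77% = -3.14% / 7.77% = -0.4041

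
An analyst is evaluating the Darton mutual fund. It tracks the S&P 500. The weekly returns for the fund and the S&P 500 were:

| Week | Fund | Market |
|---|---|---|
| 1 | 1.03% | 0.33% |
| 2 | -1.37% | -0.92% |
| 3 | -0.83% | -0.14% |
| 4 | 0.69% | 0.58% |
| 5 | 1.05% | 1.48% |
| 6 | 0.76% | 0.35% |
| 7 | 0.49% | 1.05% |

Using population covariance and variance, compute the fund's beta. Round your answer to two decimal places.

r̄p = 0.2600%,  r̄m = 0.3900%
Cov = Σ(rp − r̄p)(rm − r̄m) / 7 = 0.5345
Var(rm) = Σ(rm − r̄m)² / 7 = 0.5231
β = Cov / Var = 0.5345 / 0.5231 = 1.0218

1.02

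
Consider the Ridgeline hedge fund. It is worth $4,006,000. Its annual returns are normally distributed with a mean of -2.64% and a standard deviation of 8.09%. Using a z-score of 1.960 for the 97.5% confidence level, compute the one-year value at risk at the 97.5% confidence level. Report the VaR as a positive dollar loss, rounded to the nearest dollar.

Return at the 97.5% tail: μ − z·σ = -2.64% − 1.960 × 8.09% = -2.64 − 15.8564 = -18.4964%
VaR = −(-18.4964%) × $4,006,000 = 18.4964% × $4,006,000 = $740,966

$740,966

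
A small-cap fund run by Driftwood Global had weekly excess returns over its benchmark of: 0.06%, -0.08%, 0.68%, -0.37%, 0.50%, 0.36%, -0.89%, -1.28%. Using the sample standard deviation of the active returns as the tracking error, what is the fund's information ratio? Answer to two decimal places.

Mean return μ = -1.020 / 8 = -0.1275%
Sample std dev = √[3.2894 / 7] = 0.6855%
IR = μ / tracking error = -0.1275 / 0.6855 = -0.1860

-0.19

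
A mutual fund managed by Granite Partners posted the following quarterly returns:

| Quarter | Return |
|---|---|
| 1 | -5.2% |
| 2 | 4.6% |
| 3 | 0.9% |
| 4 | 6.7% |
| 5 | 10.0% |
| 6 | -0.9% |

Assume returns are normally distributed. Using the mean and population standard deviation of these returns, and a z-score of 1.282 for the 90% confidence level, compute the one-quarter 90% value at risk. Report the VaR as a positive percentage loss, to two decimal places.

Mean return r̄ = 16.10 / 6 = 2.6833%
Σ(r − r̄)² = (-5.2 − 2.6833)² + (4.6 − 2.6833)² + … = 151.5083
σ = √[151.5083 / 6] = 5.0251%
VaR = −(r̄ − z·σ) = −(2.6833 − 1.282 × 5.0251) = −(-3.7589) = 3.7589%

3.76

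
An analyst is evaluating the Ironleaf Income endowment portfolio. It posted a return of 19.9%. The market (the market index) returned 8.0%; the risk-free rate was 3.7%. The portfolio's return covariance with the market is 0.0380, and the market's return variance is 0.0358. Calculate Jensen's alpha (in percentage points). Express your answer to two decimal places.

11.64

β = Cov / Var = 0.0380 / 0.0358 = 1.0615
E[R] = Rf + β(Rm − Rf) = 3.7% + 1.0615 × (8.0% − 3.7%) = 8.2645%
α = Rp − E[R] = 19.9% − 8.2645% = 11.6355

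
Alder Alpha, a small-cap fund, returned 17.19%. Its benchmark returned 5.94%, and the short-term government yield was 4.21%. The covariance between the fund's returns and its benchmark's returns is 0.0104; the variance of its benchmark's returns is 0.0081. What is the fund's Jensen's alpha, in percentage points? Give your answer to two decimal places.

10.76

β = Cov / Var = 0.0104 / 0.0081 = 1.2840
E[R] = Rf + β(Rm − Rf) = 4.21% + 1.2840 × (5.94% − 4.21%) = 6.4313%
α = Rp − E[R] = 17.19% − 6.4313% = 10.7587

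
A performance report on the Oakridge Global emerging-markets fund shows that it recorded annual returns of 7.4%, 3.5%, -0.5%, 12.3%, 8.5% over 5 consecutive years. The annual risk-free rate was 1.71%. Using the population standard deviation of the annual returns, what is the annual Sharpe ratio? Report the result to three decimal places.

r̄ = (7.4 + 3.5 − 0.5 + 12.3 + 8.5) / 5 = 6.2400%
Population σ = √[Σ(r − r̄)² / 5] = √[96.1120 / 5] = √19.2224 = 4.3843%
Sharpe = (r̄ − rf) / σ = (6.2400 − 1.71) / 4.3843 = 4.5300 / 4.3843 = 1.0332

1.033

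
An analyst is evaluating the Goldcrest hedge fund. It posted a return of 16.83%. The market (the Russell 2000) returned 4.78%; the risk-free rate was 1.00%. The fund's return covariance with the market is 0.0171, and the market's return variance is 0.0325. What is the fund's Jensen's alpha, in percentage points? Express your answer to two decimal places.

13.84

β = Cov / Var = 0.0171 / 0.0325 = 0.5262
E[R] = Rf + β(Rm − Rf) = 1.00% + 0.5262 × (4.78% − 1.00%) = 2.9890%
α = Rp − E[R] = 16.83% − 2.9890% = 13.8410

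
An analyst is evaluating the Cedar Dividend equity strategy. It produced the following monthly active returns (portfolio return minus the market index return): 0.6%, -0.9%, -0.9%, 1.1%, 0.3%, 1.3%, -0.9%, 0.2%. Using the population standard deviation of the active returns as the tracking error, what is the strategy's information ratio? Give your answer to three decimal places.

0.118

Mean return r̄ = 0.80 / 8 = 0.1000%
Population std dev = √[5.7400 / 8] = 0.8471%
IR = r̄ / tracking error = 0.1000 / 0.8471 = 0.1180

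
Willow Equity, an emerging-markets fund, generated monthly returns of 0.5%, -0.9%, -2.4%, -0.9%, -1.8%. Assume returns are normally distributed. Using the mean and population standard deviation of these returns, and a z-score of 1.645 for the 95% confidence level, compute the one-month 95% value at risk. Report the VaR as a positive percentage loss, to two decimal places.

2.72

Mean return μ = -5.50 / 5 = -1.1000%
Σ(r − μ)² = 4.8200; population σ = √(4.8200/5) = 0.9818%
VaR = −(μ − z·σ) = −(-1.1000 − 1.645 × 0.9818) = −(-2.7151) = 2.7151%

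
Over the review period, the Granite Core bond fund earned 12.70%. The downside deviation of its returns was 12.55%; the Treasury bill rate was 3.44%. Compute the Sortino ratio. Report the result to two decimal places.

Sortino = (Rp − Rf) / σd = (12.70% − 3.44%) / 12.55% = 9.26% / 12.55% = 0.7378

0.74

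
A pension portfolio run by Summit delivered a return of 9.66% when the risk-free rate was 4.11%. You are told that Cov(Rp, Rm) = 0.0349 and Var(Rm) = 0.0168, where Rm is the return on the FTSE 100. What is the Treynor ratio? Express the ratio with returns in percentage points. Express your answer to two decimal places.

β = Cov / Var = 0.0349 / 0.0168 = 2.0774
Treynor = (Rp − Rf) / β = (9.66% − 4.11%) / 2.0774 = 5.55 / 2.0774 = 2.6716

2.67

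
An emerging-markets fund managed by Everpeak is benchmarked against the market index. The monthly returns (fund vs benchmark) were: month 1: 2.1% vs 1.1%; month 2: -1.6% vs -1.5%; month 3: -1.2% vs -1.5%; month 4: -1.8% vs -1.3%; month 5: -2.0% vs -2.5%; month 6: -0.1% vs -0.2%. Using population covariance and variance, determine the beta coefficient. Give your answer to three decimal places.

r̄p = -0.7667%,  r̄m = -0.9833%
Cov = Σ(rp − r̄p)(rm − r̄m) / 6 = 1.5578
Var(rm) = Σ(rm − r̄m)² / 6 = 1.3147
β = Cov / Var = 1.5578 / 1.3147 = 1.1849

1.185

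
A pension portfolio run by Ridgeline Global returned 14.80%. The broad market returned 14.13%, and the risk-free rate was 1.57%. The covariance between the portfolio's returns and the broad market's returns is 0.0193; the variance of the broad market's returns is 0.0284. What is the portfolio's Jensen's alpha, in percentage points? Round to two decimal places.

4.69

β = Cov / Var = 0.0193 / 0.0284 = 0.6796
E[R] = Rf + β(Rm − Rf) = 1.57% + 0.6796 × (14.13% − 1.57%) = 10.1058%
α = Rp − E[R] = 14.80% − 10.1058% = 4.6942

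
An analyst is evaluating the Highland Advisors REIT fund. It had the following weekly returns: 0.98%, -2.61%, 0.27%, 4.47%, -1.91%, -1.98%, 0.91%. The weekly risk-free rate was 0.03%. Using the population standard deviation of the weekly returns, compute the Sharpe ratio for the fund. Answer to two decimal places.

Mean return μ = 0.130 / 7 = 0.0186%
Σ(r − μ)² = (0.98 − 0.0186)² + (-2.61 − 0.0186)² + … = 36.2205
σ = √[36.2205 / 7] = 2.2747%
Sharpe = (μ − rf) / σ = (0.0186 − 0.03) / 2.2747 = -0.0114 / 2.2747 = -0.0050

-0.01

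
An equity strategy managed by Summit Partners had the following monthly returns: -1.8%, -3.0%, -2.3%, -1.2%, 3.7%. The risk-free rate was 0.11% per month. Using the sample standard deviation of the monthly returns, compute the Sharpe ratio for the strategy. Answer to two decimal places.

-0.39

r̄ = (-1.8 − 3 − 2.3 − 1.2 + 3.7) / 5 = -4.60 / 5 = -0.9200%
Sample σ = √[Σ(r − r̄)² / 4] = √[28.4280 / 4] = √7.1070 = 2.6659%
Sharpe = (r̄ − rf) / σ = (-0.9200 − 0.11) / 2.6659 = -1.0300 / 2.6659 = -0.3864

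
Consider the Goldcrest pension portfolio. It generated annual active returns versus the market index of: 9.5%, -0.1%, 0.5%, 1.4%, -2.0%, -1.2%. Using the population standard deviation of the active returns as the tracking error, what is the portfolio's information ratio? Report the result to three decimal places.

Mean return r̄ = 8.10 / 6 = 1.3500%
Σ(r − r̄)² = 86.9750; population σ = √(86.9750/6) = 3.8073%
IR = r̄ / tracking error = 1.3500 / 3.8073 = 0.3546

0.355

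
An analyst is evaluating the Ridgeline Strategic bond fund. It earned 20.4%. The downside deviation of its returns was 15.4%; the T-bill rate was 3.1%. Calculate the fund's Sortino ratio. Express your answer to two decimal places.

1.12

Sortino = (Rp − Rf) / σd = (20.4% − 3.1%) / 15.4% = 17.30% / 15.4% = 1.1234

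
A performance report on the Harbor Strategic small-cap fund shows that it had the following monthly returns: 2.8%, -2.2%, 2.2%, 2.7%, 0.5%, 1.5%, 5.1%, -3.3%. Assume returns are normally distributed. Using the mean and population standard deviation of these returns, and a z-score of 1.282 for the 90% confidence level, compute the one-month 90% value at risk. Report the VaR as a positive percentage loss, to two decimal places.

2.15

Mean return r̄ = 9.30 / 8 = 1.1625%
Population std dev = √[53.3988 / 8] = 2.5836%
VaR = −(r̄ − z·σ) = −(1.1625 − 1.282 × 2.5836) = −(-2.1497) = 2.1497%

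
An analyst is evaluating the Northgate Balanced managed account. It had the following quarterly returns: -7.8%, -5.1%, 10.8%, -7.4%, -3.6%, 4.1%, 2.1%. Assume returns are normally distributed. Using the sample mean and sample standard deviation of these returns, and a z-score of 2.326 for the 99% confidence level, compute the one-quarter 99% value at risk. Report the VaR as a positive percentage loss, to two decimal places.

μ = (-7.8 − 5.1 + 10.8 − 7.4 − 3.6 + 4.1 + 2.1) / 7 = -0.9857%
Sample σ = √[Σ(r − μ)² / 6] = √[285.6286 / 6] = √47.6048 = 6.8996%
VaR = −(μ − z·σ) = −(-0.9857 − 2.326 × 6.8996) = −(-17.0342) = 17.0342%

17.03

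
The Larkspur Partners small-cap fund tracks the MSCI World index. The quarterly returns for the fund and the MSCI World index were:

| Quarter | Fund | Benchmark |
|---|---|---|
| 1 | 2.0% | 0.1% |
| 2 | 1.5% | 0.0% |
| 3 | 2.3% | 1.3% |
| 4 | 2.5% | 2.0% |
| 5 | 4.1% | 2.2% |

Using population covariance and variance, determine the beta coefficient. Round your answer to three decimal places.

0.778

r̄p = 2.4800%,  r̄m = 1.1200%
Cov = Σ(rp − r̄p)(rm − r̄m) / 5 = 0.6644
Var(rm) = Σ(rm − r̄m)² / 5 = 0.8536
β = Cov / Var = 0.6644 / 0.8536 = 0.7784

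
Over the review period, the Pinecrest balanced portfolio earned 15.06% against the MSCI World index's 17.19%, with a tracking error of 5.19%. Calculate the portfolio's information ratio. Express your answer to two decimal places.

-0.41

IR = (Rp − Rb) / TE = (15.06% − 17.19%) / 5.19% = -2.13% / 5.19% = -0.4104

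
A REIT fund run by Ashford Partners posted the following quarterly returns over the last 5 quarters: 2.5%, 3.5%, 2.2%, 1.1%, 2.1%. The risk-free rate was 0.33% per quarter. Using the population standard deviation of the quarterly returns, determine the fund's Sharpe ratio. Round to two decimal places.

Mean return μ = 11.40 / 5 = 2.2800%
Σ(r − μ)² = (2.5 − 2.2800)² + (3.5 − 2.2800)² + (2.2 − 2.2800)² + … = 2.9680
population σ = √(2.9680 / 5) = √0.5936 = 0.7705%
Sharpe = (μ − rf) / σ = (2.2800 − 0.33) / 0.7705 = 1.9500 / 0.7705 = 2.5308

2.53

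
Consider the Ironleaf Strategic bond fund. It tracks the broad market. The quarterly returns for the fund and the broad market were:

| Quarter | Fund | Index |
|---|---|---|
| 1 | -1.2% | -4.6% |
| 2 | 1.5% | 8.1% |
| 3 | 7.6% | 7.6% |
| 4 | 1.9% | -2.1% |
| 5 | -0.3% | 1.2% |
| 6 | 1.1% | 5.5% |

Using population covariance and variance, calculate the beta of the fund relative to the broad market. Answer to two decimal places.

0.35

r̄p = 1.7667%,  r̄m = 2.6167%
Cov = Σ(rp − r̄p)(rm − r̄m) / 6 = 8.2322
Var(rm) = Σ(rm − r̄m)² / 6 = 23.2581
β = Cov / Var = 8.2322 / 23.2581 = 0.3539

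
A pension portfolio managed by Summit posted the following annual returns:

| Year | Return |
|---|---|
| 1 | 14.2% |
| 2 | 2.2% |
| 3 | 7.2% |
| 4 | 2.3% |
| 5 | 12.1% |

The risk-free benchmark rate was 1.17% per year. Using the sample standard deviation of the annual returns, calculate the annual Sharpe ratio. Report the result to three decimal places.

μ = (14.2 + 2.2 + 7.2 + 2.3 + 12.1) / 5 = 38.00 / 5 = 7.6000%
Σ(r − μ)² = 121.2200; sample σ = √(121.2200/4) = 5.5050%
Sharpe = (μ − rf) / σ = (7.6000 − 1.17) / 5.5050 = 6.4300 / 5.5050 = 1.1680

1.168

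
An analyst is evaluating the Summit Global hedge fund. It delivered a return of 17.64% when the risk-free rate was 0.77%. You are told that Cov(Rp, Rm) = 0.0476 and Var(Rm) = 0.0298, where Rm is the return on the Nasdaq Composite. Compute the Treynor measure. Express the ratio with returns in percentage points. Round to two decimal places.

β = Cov / Var = 0.0476 / 0.0298 = 1.5973
Treynor = (Rp − Rf) / β = (17.64% − 0.77%) / 1.5973 = 16.87 / 1.5973 = 10.5616

10.56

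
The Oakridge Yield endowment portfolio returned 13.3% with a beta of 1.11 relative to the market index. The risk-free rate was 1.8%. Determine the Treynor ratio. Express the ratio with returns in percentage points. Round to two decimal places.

Treynor = (Rp − Rf) / β = (13.3% − 1.8%) / 1.11 = 11.50 / 1.11 = 10.3604

10.36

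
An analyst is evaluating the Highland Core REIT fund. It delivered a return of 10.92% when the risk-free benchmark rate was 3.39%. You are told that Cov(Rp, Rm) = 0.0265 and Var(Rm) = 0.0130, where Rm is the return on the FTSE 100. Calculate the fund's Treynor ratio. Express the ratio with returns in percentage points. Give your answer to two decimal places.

3.69

β = Cov / Var = 0.0265 / 0.0130 = 2.0385
Treynor = (Rp − Rf) / β = (10.92% − 3.39%) / 2.0385 = 7.53 / 2.0385 = 3.6939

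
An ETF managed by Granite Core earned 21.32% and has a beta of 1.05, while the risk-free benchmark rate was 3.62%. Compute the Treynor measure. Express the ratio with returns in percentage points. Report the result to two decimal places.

Treynor = (Rp − Rf) / β = (21.32% − 3.62%) / 1.05 = 17.70 / 1.05 = 16.8571

16.86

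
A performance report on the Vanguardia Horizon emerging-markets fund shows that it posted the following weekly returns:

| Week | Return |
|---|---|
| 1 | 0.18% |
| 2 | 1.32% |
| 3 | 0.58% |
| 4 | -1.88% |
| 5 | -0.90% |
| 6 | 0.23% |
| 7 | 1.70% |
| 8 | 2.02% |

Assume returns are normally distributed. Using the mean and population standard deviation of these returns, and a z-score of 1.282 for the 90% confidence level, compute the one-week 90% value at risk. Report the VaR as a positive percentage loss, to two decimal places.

r̄ = (0.18 + 1.32 + 0.58 − 1.88 − 0.9 + 0.23 + 1.7 + 2.02) / 8 = 3.250 / 8 = 0.4063%
Σ(r − r̄)² = 12.1586; population σ = √(12.1586/8) = 1.2328%
VaR = −(r̄ − z·σ) = −(0.4063 − 1.282 × 1.2328) = −(-1.1741) = 1.1741%

1.17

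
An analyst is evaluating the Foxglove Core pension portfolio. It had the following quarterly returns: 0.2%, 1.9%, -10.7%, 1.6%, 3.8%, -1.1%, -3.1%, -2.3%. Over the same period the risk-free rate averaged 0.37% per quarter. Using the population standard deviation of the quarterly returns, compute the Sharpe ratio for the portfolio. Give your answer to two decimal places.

r̄ = (0.2 + 1.9 − 10.7 + 1.6 + 3.8 − 1.1 − 3.1 − 2.3) / 8 = -9.70 / 8 = -1.2125%
Σ(r − r̄)² = (0.2 − (-1.2125))² + (1.9 − (-1.2125))² + … = 139.4888
σ = √[139.4888 / 8] = 4.1757%
Sharpe = (r̄ − rf) / σ = (-1.2125 − 0.37) / 4.1757 = -1.5825 / 4.1757 = -0.3790

-0.38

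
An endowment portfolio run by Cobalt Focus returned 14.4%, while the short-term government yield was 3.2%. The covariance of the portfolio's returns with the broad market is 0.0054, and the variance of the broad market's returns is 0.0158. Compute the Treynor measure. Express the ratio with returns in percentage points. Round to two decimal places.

β = Cov / Var = 0.0054 / 0.0158 = 0.3418
Treynor = (Rp − Rf) / β = (14.4% − 3.2%) / 0.3418 = 11.20 / 0.3418 = 32.7677

32.77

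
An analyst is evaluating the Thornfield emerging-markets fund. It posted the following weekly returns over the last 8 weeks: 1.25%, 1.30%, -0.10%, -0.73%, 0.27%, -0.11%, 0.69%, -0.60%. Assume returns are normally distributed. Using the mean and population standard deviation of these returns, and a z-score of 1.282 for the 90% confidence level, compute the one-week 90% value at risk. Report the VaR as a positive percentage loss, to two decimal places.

r̄ = (1.25 + 1.3 − 0.1 − 0.73 + 0.27 − 0.11 + 0.69 − 0.6) / 8 = 0.2463%
Σ(r − r̄)² = (1.25 − 0.2463)² + (1.3 − 0.2463)² + … = 4.2314
σ = √[4.2314 / 8] = 0.7273%
VaR = −(r̄ − z·σ) = −(0.2463 − 1.282 × 0.7273) = −(-0.6861) = 0.6861%

0.69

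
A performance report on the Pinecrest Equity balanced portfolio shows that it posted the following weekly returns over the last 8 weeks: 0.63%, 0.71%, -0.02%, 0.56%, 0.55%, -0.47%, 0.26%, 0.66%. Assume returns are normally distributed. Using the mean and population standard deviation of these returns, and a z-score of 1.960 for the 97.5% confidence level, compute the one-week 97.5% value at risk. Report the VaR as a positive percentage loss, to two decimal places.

0.40

Mean return r̄ = 2.880 / 8 = 0.3600%
Σ(r − r̄)² = (0.63 − 0.3600)² + (0.71 − 0.3600)² + … = 1.2048
population σ = √(1.2048 / 8) = √0.1506 = 0.3881%
VaR = −(r̄ − z·σ) = −(0.3600 − 1.960 × 0.3881) = −(-0.4007) = 0.4007%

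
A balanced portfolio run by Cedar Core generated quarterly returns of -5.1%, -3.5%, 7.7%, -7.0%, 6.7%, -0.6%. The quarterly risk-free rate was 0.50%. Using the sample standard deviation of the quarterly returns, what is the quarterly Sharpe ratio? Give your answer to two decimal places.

-0.13

Mean return r̄ = -1.80 / 6 = -0.3000%
Σ(r − r̄)² = 191.2600; sample σ = √(191.2600/5) = 6.1848%
Sharpe = (r̄ − rf) / σ = (-0.3000 − 0.5) / 6.1848 = -0.8000 / 6.1848 = -0.1293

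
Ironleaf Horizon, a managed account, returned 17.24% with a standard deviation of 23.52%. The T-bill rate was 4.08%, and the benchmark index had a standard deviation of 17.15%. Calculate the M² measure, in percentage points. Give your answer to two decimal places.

Sharpe = (Rp − Rf) / σp = (17.24% − 4.08%) / 23.52% = 0.5595
M² = Rf + Sharpe × σm = 4.08% + 0.5595 × 17.15% = 13.6754%

13.68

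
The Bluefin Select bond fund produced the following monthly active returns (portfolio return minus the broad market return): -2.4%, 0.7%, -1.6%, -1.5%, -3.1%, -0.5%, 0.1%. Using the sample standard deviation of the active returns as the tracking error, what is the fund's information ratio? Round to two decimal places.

-0.87

Mean return r̄ = -8.30 / 7 = -1.1857%
Σ(r − r̄)² = (-2.4 − (-1.1857))² + (0.7 − (-1.1857))² + (-1.6 − (-1.1857))² + … = 11.0886
sample σ = √(11.0886 / 6) = √1.8481 = 1.3594%
IR = r̄ / tracking error = -1.1857 / 1.3594 = -0.8722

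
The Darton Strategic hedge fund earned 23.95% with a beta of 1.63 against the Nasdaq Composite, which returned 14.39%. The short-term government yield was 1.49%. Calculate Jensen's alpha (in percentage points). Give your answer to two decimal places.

1.43

CAPM expected return = Rf + β(Rm − Rf) = 1.49% + 1.63 × (14.39% − 1.49%) = 1.49 + 1.63 × 12.90 = 22.5170%
Jensen's α = Rp − E[R] = 23.95% − 22.5170% = 1.4330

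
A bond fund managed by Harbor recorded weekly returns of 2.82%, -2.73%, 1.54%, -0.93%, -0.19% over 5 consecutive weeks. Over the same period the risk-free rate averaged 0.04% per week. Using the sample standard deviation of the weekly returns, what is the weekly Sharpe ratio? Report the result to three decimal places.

0.029

μ = (2.82 − 2.73 + 1.54 − 0.93 − 0.19) / 5 = 0.1020%
Σ(r − μ)² = (2.82 − 0.1020)² + (-2.73 − 0.1020)² + … = 18.6259
sample σ = √(18.6259 / 4) = √4.6565 = 2.1579%
Sharpe = (μ − rf) / σ = (0.1020 − 0.04) / 2.1579 = 0.0620 / 2.1579 = 0.0287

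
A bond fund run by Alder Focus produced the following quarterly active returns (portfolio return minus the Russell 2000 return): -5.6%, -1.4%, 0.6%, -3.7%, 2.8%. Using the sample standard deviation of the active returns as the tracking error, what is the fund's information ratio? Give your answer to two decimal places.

-0.44

r̄ = (-5.6 − 1.4 + 0.6 − 3.7 + 2.8) / 5 = -7.30 / 5 = -1.4600%
Sample σ = √[Σ(r − r̄)² / 4] = √[44.5520 / 4] = √11.1380 = 3.3374%
IR = r̄ / tracking error = -1.4600 / 3.3374 = -0.4375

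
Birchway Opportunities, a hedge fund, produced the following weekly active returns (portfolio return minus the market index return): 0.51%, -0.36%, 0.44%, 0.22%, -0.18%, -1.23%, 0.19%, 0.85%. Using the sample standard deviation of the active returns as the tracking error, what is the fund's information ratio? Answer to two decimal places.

μ = (0.51 − 0.36 + 0.44 + 0.22 − 0.18 − 1.23 + 0.19 + 0.85) / 8 = 0.440 / 8 = 0.0550%
Sample std dev = √[2.9114 / 7] = 0.6449%
IR = μ / tracking error = 0.0550 / 0.6449 = 0.0853

0.09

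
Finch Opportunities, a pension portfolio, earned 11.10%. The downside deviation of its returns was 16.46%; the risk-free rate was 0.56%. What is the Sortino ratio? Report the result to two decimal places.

Sortino = (Rp − Rf) / σd = (11.10% − 0.56%) / 16.46% = 10.54% / 16.46% = 0.6403

0.64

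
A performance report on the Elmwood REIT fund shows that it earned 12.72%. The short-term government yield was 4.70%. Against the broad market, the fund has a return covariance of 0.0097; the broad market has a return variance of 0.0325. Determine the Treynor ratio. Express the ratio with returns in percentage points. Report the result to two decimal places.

β = Cov / Var = 0.0097 / 0.0325 = 0.2985
Treynor = (Rp − Rf) / β = (12.72% − 4.70%) / 0.2985 = 8.02 / 0.2985 = 26.8677

26.87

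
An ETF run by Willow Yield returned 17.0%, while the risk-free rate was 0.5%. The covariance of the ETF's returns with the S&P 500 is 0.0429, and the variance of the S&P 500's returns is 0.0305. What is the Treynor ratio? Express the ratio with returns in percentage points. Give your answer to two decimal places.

11.73

β = Cov / Var = 0.0429 / 0.0305 = 1.4066
Treynor = (Rp − Rf) / β = (17.0% − 0.5%) / 1.4066 = 16.50 / 1.4066 = 11.7304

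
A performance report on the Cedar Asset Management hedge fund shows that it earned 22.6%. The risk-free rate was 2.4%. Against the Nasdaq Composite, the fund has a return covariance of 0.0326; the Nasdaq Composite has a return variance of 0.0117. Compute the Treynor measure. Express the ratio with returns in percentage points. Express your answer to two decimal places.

β = Cov / Var = 0.0326 / 0.0117 = 2.7863
Treynor = (Rp − Rf) / β = (22.6% − 2.4%) / 2.7863 = 20.20 / 2.7863 = 7.2498

7.25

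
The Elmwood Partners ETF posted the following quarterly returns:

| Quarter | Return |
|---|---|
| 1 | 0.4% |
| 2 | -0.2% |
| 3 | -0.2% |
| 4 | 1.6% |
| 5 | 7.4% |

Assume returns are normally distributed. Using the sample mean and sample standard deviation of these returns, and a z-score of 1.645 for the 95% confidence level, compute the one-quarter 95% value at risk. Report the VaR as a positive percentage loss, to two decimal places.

r̄ = (0.4 − 0.2 − 0.2 + 1.6 + 7.4) / 5 = 9.00 / 5 = 1.8000%
Σ(r − r̄)² = (0.4 − 1.8000)² + (-0.2 − 1.8000)² + (-0.2 − 1.8000)² + … = 41.3600
sample σ = √(41.3600 / 4) = √10.3400 = 3.2156%
VaR = −(r̄ − z·σ) = −(1.8000 − 1.645 × 3.2156) = −(-3.4897) = 3.4897%

3.49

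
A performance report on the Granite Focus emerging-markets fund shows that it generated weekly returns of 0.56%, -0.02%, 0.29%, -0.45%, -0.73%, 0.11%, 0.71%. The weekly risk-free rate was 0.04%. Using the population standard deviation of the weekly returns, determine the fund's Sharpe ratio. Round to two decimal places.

r̄ = (0.56 − 0.02 + 0.29 − 0.45 − 0.73 + 0.11 + 0.71) / 7 = 0.0671%
Σ(r − r̄)² = (0.56 − 0.0671)² + (-0.02 − 0.0671)² + (0.29 − 0.0671)² + … = 1.6181
σ = √[1.6181 / 7] = 0.4808%
Sharpe = (r̄ − rf) / σ = (0.0671 − 0.04) / 0.4808 = 0.0271 / 0.4808 = 0.0564

0.06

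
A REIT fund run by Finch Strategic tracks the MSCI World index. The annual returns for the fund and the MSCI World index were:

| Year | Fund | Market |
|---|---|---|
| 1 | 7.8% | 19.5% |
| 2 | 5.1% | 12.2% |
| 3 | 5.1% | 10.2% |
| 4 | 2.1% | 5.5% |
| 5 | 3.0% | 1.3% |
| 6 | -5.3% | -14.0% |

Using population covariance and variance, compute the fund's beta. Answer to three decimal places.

0.383

r̄p = 2.9667%,  r̄m = 5.7833%
Cov = Σ(rp − r̄p)(rm − r̄m) / 6 = 42.1744
Var(rm) = Σ(rm − r̄m)² / 6 = 110.0647
β = Cov / Var = 42.1744 / 110.0647 = 0.3832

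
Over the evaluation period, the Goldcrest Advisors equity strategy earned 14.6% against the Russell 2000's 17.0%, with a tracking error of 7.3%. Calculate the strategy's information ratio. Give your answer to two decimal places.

IR = (Rp − Rb) / TE = (14.6% − 17.0%) / 7.3% = -2.40% / 7.3% = -0.3288

-0.33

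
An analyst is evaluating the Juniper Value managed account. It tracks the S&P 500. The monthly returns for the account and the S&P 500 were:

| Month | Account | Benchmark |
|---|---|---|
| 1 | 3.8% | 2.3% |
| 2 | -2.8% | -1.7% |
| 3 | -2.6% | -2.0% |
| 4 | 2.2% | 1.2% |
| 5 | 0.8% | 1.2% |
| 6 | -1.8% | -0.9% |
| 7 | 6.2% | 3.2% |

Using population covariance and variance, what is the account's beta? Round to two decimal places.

r̄p = 0.8286%,  r̄m = 0.4714%
Cov = Σ(rp − r̄p)(rm − r̄m) / 7 = 5.8608
Var(rm) = Σ(rm − r̄m)² / 7 = 3.5078
β = Cov / Var = 5.8608 / 3.5078 = 1.6708

1.67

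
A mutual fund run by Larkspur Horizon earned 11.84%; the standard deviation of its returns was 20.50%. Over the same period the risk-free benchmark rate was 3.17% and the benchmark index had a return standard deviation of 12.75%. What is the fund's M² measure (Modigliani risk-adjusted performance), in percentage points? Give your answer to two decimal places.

Sharpe = (Rp − Rf) / σp = (11.84% − 3.17%) / 20.50% = 0.4229
M² = Rf + Sharpe × σm = 3.17% + 0.4229 × 12.75% = 8.5620%

8.56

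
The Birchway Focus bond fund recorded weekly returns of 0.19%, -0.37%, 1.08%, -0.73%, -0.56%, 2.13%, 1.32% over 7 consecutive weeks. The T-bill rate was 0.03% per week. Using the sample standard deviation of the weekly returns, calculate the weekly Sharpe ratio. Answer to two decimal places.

0.37

μ = (0.19 − 0.37 + 1.08 − 0.73 − 0.56 + 2.13 + 1.32) / 7 = 3.060 / 7 = 0.4371%
Sample σ = √[Σ(r − μ)² / 6] = √[7.1275 / 6] = √1.1879 = 1.0899%
Sharpe = (μ − rf) / σ = (0.4371 − 0.03) / 1.0899 = 0.4071 / 1.0899 = 0.3735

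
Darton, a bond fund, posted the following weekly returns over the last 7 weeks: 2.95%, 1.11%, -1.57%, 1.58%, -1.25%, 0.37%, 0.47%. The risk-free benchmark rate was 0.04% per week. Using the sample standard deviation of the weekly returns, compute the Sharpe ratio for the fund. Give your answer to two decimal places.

0.31

r̄ = (2.95 + 1.11 − 1.57 + 1.58 − 1.25 + 0.37 + 0.47) / 7 = 3.660 / 7 = 0.5229%
Sample std dev = √[14.9025 / 6] = 1.5760%
Sharpe = (r̄ − rf) / σ = (0.5229 − 0.04) / 1.5760 = 0.4829 / 1.5760 = 0.3064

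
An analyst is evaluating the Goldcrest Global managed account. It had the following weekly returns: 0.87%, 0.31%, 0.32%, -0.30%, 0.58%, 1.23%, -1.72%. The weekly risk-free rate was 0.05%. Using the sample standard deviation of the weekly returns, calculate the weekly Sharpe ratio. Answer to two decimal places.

Mean return r̄ = 1.290 / 7 = 0.1843%
Sample std dev = √[5.6154 / 6] = 0.9674%
Sharpe = (r̄ − rf) / σ = (0.1843 − 0.05) / 0.9674 = 0.1343 / 0.9674 = 0.1388

0.14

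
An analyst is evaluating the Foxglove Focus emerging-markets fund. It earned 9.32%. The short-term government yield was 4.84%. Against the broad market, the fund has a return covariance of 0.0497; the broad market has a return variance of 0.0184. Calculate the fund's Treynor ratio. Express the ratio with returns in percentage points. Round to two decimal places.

1.66

β = Cov / Var = 0.0497 / 0.0184 = 2.7011
Treynor = (Rp − Rf) / β = (9.32% − 4.84%) / 2.7011 = 4.48 / 2.7011 = 1.6586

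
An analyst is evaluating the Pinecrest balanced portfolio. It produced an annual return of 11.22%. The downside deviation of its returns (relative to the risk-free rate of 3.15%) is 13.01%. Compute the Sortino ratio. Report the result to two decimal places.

Sortino = (Rp − Rf) / σd = (11.22% − 3.15%) / 13.01% = 8.07% / 13.01% = 0.6203

0.62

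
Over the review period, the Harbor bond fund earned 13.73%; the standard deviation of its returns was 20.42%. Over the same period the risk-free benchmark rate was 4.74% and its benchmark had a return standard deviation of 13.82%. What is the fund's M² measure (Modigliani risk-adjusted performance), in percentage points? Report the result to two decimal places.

10.82

Sharpe = (Rp − Rf) / σp = (13.73% − 4.74%) / 20.42% = 0.4403
M² = Rf + Sharpe × σm = 4.74% + 0.4403 × 13.82% = 10.8249%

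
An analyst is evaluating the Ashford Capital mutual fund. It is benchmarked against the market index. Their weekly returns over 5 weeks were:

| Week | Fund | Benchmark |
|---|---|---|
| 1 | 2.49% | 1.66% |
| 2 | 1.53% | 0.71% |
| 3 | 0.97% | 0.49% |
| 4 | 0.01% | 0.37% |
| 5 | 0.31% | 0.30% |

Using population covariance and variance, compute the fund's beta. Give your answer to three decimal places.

1.655

r̄p = 1.0620%,  r̄m = 0.7060%
Cov = Σ(rp − r̄p)(rm − r̄m) / 5 = 0.4086
Var(rm) = Σ(rm − r̄m)² / 5 = 0.2469
β = Cov / Var = 0.4086 / 0.2469 = 1.6549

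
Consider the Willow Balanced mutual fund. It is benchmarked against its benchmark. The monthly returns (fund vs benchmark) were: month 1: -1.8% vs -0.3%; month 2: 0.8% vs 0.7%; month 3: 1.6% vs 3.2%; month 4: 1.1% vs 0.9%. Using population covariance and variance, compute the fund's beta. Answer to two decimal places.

r̄p = 0.4250%,  r̄m = 1.1250%
Cov = Σ(rp − r̄p)(rm − r̄m) / 4 = 1.3244
Var(rm) = Σ(rm − r̄m)² / 4 = 1.6419
β = Cov / Var = 1.3244 / 1.6419 = 0.8066

0.81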